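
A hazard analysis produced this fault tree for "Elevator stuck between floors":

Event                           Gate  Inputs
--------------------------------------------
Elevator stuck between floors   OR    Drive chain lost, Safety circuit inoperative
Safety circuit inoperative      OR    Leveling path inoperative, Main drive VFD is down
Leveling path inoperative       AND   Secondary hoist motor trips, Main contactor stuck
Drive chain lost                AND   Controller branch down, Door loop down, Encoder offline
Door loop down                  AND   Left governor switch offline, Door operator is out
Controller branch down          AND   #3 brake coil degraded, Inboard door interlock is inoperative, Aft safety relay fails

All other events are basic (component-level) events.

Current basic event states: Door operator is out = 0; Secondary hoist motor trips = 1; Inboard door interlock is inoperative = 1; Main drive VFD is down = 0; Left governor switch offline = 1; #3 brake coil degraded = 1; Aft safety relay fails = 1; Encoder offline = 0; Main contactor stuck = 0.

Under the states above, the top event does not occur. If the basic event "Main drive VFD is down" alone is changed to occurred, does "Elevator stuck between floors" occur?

Yes

Counterfactual: set "Main drive VFD is down" to occurred.
Controller branch down [AND]: #3 brake coil degraded=occurs, Inboard door interlock is inoperative=occurs, Aft safety relay fails=occurs → all inputs occur → occurs.
Door loop down [AND]: Left governor switch offline=occurs, Door operator is out=not → not all inputs occur → does not occur.
Drive chain lost [AND]: Controller branch down=occurs, Door loop down=not, Encoder offline=not → not all inputs occur → does not occur.
Leveling path inoperative [AND]: Secondary hoist motor trips=occurs, Main contactor stuck=not → not all inputs occur → does not occur.
Safety circuit inoperative [OR]: Leveling path inoperative=not, Main drive VFD is down=occurs → at least one input occurs → occurs.
Elevator stuck between floors [OR]: Drive chain lost=not, Safety circuit inoperative=occurs → at least one input occurs → occurs.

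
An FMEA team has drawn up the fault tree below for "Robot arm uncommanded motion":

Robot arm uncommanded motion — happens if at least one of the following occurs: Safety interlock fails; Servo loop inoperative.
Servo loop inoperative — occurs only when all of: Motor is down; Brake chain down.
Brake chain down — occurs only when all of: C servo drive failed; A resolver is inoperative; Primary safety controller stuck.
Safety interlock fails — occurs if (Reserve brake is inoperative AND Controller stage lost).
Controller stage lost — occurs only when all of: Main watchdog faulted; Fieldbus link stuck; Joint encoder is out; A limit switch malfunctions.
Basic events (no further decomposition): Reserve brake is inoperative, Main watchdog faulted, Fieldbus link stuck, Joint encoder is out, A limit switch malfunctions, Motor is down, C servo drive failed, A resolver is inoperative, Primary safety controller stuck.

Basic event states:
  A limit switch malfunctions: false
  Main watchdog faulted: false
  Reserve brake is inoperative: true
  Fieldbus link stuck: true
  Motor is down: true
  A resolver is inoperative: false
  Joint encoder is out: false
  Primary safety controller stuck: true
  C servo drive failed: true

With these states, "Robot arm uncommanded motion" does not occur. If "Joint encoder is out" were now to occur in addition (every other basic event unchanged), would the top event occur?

Counterfactual: set "Joint encoder is out" to occurred.
Controller stage lost [AND]: Main watchdog faulted=not, Fieldbus link stuck=occurs, Joint encoder is out=occurs, A limit switch malfunctions=not → not all inputs occur → does not occur.
Safety interlock fails [AND]: Reserve brake is inoperative=occurs, Controller stage lost=not → not all inputs occur → does not occur.
Brake chain down [AND]: C servo drive failed=occurs, A resolver is inoperative=not, Primary safety controller stuck=occurs → not all inputs occur → does not occur.
Servo loop inoperative [AND]: Motor is down=occurs, Brake chain down=not → not all inputs occur → does not occur.
Robot arm uncommanded motion [OR]: Safety interlock fails=not, Servo loop inoperative=not → no input occurs → does not occur.

No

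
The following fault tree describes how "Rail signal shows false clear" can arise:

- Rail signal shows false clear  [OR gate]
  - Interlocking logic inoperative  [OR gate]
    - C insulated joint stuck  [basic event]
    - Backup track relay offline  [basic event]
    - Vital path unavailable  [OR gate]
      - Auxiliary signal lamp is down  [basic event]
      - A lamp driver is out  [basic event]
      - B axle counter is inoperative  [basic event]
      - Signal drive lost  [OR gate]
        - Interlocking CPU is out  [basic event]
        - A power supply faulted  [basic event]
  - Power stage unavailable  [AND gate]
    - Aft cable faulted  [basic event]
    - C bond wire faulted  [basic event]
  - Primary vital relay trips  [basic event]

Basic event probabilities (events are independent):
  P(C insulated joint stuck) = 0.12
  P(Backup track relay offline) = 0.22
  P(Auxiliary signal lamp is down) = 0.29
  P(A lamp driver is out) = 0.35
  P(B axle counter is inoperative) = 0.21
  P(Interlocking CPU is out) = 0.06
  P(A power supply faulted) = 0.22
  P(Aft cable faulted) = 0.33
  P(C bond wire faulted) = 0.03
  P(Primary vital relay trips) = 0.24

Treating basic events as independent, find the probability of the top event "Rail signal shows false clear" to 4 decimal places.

P(Signal drive lost) [OR] = 1 − (1−0.06) × (1−0.22) = 0.266800
P(Vital path unavailable) [OR] = 1 − (1−0.29) × (1−0.35) × (1−0.21) × (1−0.266800) = 0.732686
P(Interlocking logic inoperative) [OR] = 1 − (1−0.12) × (1−0.22) × (1−0.732686) = 0.816516
P(Power stage unavailable) [AND] = 0.33 × 0.03 = 0.009900
P(Rail signal shows false clear) [OR] = 1 − (1−0.816516) × (1−0.009900) × (1−0.24) = 0.861933
Rounded to 4 decimal places: P(Rail signal shows false clear) ≈ 0.8619.

0.8619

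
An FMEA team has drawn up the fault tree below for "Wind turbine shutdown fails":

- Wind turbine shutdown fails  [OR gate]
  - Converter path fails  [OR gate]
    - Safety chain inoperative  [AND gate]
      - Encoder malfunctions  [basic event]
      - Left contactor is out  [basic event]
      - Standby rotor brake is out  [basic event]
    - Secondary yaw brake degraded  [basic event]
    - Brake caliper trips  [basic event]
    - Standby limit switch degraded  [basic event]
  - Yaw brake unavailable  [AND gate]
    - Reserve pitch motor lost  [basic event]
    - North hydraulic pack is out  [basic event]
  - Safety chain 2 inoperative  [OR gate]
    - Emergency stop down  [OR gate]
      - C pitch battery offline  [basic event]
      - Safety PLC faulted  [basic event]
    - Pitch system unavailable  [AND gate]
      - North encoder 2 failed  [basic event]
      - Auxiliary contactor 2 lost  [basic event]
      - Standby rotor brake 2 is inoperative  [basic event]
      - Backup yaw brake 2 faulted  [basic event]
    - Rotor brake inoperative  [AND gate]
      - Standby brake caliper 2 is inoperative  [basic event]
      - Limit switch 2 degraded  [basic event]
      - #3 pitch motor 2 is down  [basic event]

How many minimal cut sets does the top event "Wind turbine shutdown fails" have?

9

Safety chain inoperative [AND]: one cut set from each child combined → 1 × 1 × 1 = 1 cut set(s).
Converter path fails [OR]: union of children's cut sets → 4 cut set(s).
Yaw brake unavailable [AND]: one cut set from each child combined → 1 × 1 = 1 cut set(s).
Emergency stop down [OR]: union of children's cut sets → 2 cut set(s).
Pitch system unavailable [AND]: one cut set from each child combined → 1 × 1 × 1 × 1 = 1 cut set(s).
Rotor brake inoperative [AND]: one cut set from each child combined → 1 × 1 × 1 = 1 cut set(s).
Safety chain 2 inoperative [OR]: union of children's cut sets → 4 cut set(s).
Wind turbine shutdown fails [OR]: union of children's cut sets → 9 cut set(s).
Minimal cut sets: {Encoder malfunctions, Left contactor is out, Standby rotor brake is out}; {Secondary yaw brake degraded}; {Brake caliper trips}; {Standby limit switch degraded}; {North hydraulic pack is out, Reserve pitch motor lost}; {C pitch battery offline}; {Safety PLC faulted}; {Auxiliary contactor 2 lost, Backup yaw brake 2 faulted, North encoder 2 failed, Standby rotor brake 2 is inoperative}; {#3 pitch motor 2 is down, Limit switch 2 degraded, Standby brake caliper 2 is inoperative}.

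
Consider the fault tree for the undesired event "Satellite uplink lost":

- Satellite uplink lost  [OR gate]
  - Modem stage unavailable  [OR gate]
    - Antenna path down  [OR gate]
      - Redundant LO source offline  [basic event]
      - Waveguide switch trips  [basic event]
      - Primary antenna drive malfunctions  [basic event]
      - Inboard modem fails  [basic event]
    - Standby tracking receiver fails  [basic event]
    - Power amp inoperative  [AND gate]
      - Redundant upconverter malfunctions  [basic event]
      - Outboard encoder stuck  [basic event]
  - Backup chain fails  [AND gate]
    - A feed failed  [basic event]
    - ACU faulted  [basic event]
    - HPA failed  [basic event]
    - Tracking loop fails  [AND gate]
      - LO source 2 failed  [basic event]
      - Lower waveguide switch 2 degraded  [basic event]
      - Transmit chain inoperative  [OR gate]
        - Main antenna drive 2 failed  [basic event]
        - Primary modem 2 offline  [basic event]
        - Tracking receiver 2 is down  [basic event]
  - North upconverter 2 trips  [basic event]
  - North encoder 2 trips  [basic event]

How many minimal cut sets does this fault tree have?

Antenna path down [OR]: union of children's cut sets → 4 cut set(s).
Power amp inoperative [AND]: one cut set from each child combined → 1 × 1 = 1 cut set(s).
Modem stage unavailable [OR]: union of children's cut sets → 6 cut set(s).
Transmit chain inoperative [OR]: union of children's cut sets → 3 cut set(s).
Tracking loop fails [AND]: one cut set from each child combined → 1 × 1 × 3 = 3 cut set(s).
Backup chain fails [AND]: one cut set from each child combined → 1 × 1 × 1 × 3 = 3 cut set(s).
Satellite uplink lost [OR]: union of children's cut sets → 11 cut set(s).

11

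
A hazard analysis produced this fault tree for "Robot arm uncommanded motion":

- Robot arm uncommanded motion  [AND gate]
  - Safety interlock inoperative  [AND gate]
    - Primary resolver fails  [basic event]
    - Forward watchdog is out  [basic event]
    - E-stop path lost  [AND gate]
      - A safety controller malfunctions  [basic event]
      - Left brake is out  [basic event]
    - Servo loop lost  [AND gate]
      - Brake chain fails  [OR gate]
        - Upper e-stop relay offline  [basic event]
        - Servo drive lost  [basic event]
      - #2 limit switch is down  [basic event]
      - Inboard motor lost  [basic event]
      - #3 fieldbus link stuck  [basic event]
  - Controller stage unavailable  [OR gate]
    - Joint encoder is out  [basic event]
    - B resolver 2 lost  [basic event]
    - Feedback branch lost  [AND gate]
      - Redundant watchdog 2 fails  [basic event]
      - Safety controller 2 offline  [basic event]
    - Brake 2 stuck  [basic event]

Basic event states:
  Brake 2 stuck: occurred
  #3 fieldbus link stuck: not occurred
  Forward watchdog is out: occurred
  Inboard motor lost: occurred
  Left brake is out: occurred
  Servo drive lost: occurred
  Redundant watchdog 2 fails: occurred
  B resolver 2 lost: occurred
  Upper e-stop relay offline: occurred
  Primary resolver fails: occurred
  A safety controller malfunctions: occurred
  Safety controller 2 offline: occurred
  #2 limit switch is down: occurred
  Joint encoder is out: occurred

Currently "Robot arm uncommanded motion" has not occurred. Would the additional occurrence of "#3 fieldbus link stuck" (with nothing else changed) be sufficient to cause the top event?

Counterfactual: set "#3 fieldbus link stuck" to occurred.
E-stop path lost [AND]: A safety controller malfunctions=occurs, Left brake is out=occurs → all inputs occur → occurs.
Brake chain fails [OR]: Upper e-stop relay offline=occurs, Servo drive lost=occurs → at least one input occurs → occurs.
Servo loop lost [AND]: Brake chain fails=occurs, #2 limit switch is down=occurs, Inboard motor lost=occurs, #3 fieldbus link stuck=occurs → all inputs occur → occurs.
Safety interlock inoperative [AND]: Primary resolver fails=occurs, Forward watchdog is out=occurs, E-stop path lost=occurs, Servo loop lost=occurs → all inputs occur → occurs.
Feedback branch lost [AND]: Redundant watchdog 2 fails=occurs, Safety controller 2 offline=occurs → all inputs occur → occurs.
Controller stage unavailable [OR]: Joint encoder is out=occurs, B resolver 2 lost=occurs, Feedback branch lost=occurs, Brake 2 stuck=occurs → at least one input occurs → occurs.
Robot arm uncommanded motion [AND]: Safety interlock inoperative=occurs, Controller stage unavailable=occurs → all inputs occur → occurs.

Yes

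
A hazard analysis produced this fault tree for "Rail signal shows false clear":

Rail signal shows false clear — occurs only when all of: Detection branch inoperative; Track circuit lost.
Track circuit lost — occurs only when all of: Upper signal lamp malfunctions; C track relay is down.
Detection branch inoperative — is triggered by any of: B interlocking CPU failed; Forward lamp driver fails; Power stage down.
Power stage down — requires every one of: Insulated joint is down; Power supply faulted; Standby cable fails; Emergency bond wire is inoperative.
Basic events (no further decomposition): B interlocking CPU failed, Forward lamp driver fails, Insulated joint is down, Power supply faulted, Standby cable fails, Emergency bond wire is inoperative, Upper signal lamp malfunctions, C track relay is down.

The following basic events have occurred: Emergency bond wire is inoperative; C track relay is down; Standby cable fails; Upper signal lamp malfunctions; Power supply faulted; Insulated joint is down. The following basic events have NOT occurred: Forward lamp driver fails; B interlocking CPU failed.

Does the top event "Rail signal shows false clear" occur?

Power stage down [AND]: Insulated joint is down=occurs, Power supply faulted=occurs, Standby cable fails=occurs, Emergency bond wire is inoperative=occurs → all inputs occur → occurs.
Detection branch inoperative [OR]: B interlocking CPU failed=not, Forward lamp driver fails=not, Power stage down=occurs → at least one input occurs → occurs.
Track circuit lost [AND]: Upper signal lamp malfunctions=occurs, C track relay is down=occurs → all inputs occur → occurs.
Rail signal shows false clear [AND]: Detection branch inoperative=occurs, Track circuit lost=occurs → all inputs occur → occurs.

Yes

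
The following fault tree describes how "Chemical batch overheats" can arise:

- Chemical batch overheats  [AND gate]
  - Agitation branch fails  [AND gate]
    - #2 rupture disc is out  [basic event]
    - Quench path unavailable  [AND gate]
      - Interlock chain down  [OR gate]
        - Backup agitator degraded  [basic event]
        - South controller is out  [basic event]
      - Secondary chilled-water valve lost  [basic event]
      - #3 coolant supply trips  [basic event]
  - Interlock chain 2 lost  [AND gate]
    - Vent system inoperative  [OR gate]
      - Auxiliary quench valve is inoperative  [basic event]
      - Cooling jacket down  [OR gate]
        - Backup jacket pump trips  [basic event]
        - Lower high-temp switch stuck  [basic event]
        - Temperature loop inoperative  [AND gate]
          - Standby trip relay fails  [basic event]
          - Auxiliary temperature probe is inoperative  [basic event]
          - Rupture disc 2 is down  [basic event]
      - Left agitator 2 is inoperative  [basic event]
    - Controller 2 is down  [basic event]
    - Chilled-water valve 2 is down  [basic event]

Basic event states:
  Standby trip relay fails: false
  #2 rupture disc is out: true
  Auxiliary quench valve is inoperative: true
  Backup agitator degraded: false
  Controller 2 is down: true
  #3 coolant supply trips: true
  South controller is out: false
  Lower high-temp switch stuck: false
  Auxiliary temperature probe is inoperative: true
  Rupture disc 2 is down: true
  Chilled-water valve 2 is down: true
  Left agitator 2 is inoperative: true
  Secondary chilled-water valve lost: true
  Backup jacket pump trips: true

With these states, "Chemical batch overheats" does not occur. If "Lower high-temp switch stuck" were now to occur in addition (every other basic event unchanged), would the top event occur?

No

Counterfactual: set "Lower high-temp switch stuck" to occurred.
Interlock chain down [OR]: Backup agitator degraded=not, South controller is out=not → no input occurs → does not occur.
Quench path unavailable [AND]: Interlock chain down=not, Secondary chilled-water valve lost=occurs, #3 coolant supply trips=occurs → not all inputs occur → does not occur.
Agitation branch fails [AND]: #2 rupture disc is out=occurs, Quench path unavailable=not → not all inputs occur → does not occur.
Temperature loop inoperative [AND]: Standby trip relay fails=not, Auxiliary temperature probe is inoperative=occurs, Rupture disc 2 is down=occurs → not all inputs occur → does not occur.
Cooling jacket down [OR]: Backup jacket pump trips=occurs, Lower high-temp switch stuck=occurs, Temperature loop inoperative=not → at least one input occurs → occurs.
Vent system inoperative [OR]: Auxiliary quench valve is inoperative=occurs, Cooling jacket down=occurs, Left agitator 2 is inoperative=occurs → at least one input occurs → occurs.
Interlock chain 2 lost [AND]: Vent system inoperative=occurs, Controller 2 is down=occurs, Chilled-water valve 2 is down=occurs → all inputs occur → occurs.
Chemical batch overheats [AND]: Agitation branch fails=not, Interlock chain 2 lost=occurs → not all inputs occur → does not occur.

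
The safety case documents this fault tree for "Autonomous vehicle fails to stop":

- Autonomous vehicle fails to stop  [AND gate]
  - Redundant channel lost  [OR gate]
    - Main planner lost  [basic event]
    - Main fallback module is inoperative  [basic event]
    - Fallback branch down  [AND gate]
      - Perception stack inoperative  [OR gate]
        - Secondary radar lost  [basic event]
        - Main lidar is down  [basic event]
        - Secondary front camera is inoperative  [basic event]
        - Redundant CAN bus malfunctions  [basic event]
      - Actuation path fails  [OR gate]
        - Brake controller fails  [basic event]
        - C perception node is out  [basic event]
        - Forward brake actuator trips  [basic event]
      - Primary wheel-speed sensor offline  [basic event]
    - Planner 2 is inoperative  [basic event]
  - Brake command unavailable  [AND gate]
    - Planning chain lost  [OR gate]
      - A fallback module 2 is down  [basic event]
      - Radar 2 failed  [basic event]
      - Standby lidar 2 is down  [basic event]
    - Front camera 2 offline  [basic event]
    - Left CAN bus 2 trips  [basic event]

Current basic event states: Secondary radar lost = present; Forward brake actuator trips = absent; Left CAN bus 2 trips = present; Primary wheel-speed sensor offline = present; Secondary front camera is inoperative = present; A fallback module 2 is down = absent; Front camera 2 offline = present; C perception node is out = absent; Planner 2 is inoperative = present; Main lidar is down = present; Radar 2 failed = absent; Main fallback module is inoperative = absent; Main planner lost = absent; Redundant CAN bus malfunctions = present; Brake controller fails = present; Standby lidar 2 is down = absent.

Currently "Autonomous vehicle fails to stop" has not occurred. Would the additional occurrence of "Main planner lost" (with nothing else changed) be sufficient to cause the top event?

Counterfactual: set "Main planner lost" to occurred.
Perception stack inoperative [OR]: Secondary radar lost=occurs, Main lidar is down=occurs, Secondary front camera is inoperative=occurs, Redundant CAN bus malfunctions=occurs → at least one input occurs → occurs.
Actuation path fails [OR]: Brake controller fails=occurs, C perception node is out=not, Forward brake actuator trips=not → at least one input occurs → occurs.
Fallback branch down [AND]: Perception stack inoperative=occurs, Actuation path fails=occurs, Primary wheel-speed sensor offline=occurs → all inputs occur → occurs.
Redundant channel lost [OR]: Main planner lost=occurs, Main fallback module is inoperative=not, Fallback branch down=occurs, Planner 2 is inoperative=occurs → at least one input occurs → occurs.
Planning chain lost [OR]: A fallback module 2 is down=not, Radar 2 failed=not, Standby lidar 2 is down=not → no input occurs → does not occur.
Brake command unavailable [AND]: Planning chain lost=not, Front camera 2 offline=occurs, Left CAN bus 2 trips=occurs → not all inputs occur → does not occur.
Autonomous vehicle fails to stop [AND]: Redundant channel lost=occurs, Brake command unavailable=not → not all inputs occur → does not occur.

No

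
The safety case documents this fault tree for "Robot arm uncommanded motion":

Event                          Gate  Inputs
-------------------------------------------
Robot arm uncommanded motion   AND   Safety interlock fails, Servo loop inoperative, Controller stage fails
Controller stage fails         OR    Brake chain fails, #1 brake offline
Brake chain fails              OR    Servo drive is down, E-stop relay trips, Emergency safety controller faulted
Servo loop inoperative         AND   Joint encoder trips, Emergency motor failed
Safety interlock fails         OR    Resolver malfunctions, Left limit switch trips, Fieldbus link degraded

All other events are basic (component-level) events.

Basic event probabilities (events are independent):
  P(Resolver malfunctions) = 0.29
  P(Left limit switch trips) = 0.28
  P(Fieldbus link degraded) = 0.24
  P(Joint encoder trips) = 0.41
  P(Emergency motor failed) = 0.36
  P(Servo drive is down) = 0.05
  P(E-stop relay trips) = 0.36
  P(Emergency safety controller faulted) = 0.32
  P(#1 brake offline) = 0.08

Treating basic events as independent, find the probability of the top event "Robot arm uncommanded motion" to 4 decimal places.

P(Safety interlock fails) [OR] = 1 − (1−0.29) × (1−0.28) × (1−0.24) = 0.611488
P(Servo loop inoperative) [AND] = 0.41 × 0.36 = 0.147600
P(Brake chain fails) [OR] = 1 − (1−0.05) × (1−0.36) × (1−0.32) = 0.586560
P(Controller stage fails) [OR] = 1 − (1−0.586560) × (1−0.08) = 0.619635
P(Robot arm uncommanded motion) [AND] = 0.611488 × 0.147600 × 0.619635 = 0.055926
Rounded to 4 decimal places: P(Robot arm uncommanded motion) ≈ 0.0559.

0.0559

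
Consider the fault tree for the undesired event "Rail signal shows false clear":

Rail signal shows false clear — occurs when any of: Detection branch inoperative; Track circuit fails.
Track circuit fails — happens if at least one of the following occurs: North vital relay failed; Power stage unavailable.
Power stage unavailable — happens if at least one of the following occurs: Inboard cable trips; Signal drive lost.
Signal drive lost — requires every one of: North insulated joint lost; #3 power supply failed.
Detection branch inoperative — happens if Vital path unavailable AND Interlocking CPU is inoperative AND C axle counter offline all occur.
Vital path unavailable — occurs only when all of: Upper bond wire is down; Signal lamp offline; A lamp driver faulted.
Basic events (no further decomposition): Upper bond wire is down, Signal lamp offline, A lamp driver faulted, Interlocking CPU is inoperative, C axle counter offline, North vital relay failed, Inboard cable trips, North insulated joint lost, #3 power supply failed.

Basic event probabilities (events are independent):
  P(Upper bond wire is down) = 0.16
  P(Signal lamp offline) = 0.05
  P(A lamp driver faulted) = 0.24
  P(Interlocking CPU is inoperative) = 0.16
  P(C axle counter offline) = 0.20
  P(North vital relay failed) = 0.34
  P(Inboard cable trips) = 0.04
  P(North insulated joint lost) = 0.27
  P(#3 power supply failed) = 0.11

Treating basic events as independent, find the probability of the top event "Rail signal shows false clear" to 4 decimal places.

P(Vital path unavailable) [AND] = 0.16 × 0.05 × 0.24 = 0.001920
P(Detection branch inoperative) [AND] = 0.001920 × 0.16 × 0.20 = 0.000061
P(Signal drive lost) [AND] = 0.27 × 0.11 = 0.029700
P(Power stage unavailable) [OR] = 1 − (1−0.04) × (1−0.029700) = 0.068512
P(Track circuit fails) [OR] = 1 − (1−0.34) × (1−0.068512) = 0.385218
P(Rail signal shows false clear) [OR] = 1 − (1−0.000061) × (1−0.385218) = 0.385256
Rounded to 4 decimal places: P(Rail signal shows false clear) ≈ 0.3853.

0.3853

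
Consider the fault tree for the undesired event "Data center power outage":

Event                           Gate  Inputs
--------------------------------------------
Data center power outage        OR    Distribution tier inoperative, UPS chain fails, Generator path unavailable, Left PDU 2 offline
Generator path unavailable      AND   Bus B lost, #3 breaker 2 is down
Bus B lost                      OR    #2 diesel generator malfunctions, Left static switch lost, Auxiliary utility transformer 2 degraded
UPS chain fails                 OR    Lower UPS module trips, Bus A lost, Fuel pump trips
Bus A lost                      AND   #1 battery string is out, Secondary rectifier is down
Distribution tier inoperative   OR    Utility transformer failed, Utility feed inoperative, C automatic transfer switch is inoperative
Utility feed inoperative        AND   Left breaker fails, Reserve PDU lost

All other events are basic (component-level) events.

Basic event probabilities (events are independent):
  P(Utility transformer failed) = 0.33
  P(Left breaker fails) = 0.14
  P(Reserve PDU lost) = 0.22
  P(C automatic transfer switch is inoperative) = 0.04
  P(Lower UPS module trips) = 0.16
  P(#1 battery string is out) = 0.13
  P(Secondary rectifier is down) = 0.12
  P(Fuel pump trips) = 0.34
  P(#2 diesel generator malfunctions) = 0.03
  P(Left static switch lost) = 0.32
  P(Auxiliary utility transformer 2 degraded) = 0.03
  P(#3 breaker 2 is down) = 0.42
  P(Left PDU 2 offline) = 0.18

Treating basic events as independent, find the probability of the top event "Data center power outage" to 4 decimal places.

P(Utility feed inoperative) [AND] = 0.14 × 0.22 = 0.030800
P(Distribution tier inoperative) [OR] = 1 − (1−0.33) × (1−0.030800) × (1−0.04) = 0.376611
P(Bus A lost) [AND] = 0.13 × 0.12 = 0.015600
P(UPS chain fails) [OR] = 1 − (1−0.16) × (1−0.015600) × (1−0.34) = 0.454249
P(Bus B lost) [OR] = 1 − (1−0.03) × (1−0.32) × (1−0.03) = 0.360188
P(Generator path unavailable) [AND] = 0.360188 × 0.42 = 0.151279
P(Data center power outage) [OR] = 1 − (1−0.376611) × (1−0.454249) × (1−0.151279) × (1−0.18) = 0.763227
Rounded to 4 decimal places: P(Data center power outage) ≈ 0.7632.

0.7632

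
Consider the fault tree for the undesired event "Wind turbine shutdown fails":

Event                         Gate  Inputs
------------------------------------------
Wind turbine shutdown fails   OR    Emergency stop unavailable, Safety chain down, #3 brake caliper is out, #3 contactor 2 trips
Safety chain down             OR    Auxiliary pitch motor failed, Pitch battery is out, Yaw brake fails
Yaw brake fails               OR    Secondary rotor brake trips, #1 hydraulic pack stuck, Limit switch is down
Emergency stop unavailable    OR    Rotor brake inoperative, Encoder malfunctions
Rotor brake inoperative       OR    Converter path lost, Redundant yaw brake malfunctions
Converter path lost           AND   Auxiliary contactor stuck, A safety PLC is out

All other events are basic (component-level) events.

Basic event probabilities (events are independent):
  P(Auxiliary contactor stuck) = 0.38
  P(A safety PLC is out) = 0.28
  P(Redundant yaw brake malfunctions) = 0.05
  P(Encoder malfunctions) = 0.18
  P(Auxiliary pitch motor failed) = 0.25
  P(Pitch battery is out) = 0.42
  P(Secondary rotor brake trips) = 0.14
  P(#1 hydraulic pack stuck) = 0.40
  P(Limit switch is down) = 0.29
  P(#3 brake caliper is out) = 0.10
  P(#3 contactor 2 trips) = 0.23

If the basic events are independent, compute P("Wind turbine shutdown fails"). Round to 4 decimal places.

P(Converter path lost) [AND] = 0.38 × 0.28 = 0.106400
P(Rotor brake inoperative) [OR] = 1 − (1−0.106400) × (1−0.05) = 0.151080
P(Emergency stop unavailable) [OR] = 1 − (1−0.151080) × (1−0.18) = 0.303886
P(Yaw brake fails) [OR] = 1 − (1−0.14) × (1−0.40) × (1−0.29) = 0.633640
P(Safety chain down) [OR] = 1 − (1−0.25) × (1−0.42) × (1−0.633640) = 0.840633
P(Wind turbine shutdown fails) [OR] = 1 − (1−0.303886) × (1−0.840633) × (1−0.10) × (1−0.23) = 0.923120
Rounded to 4 decimal places: P(Wind turbine shutdown fails) ≈ 0.9231.

0.9231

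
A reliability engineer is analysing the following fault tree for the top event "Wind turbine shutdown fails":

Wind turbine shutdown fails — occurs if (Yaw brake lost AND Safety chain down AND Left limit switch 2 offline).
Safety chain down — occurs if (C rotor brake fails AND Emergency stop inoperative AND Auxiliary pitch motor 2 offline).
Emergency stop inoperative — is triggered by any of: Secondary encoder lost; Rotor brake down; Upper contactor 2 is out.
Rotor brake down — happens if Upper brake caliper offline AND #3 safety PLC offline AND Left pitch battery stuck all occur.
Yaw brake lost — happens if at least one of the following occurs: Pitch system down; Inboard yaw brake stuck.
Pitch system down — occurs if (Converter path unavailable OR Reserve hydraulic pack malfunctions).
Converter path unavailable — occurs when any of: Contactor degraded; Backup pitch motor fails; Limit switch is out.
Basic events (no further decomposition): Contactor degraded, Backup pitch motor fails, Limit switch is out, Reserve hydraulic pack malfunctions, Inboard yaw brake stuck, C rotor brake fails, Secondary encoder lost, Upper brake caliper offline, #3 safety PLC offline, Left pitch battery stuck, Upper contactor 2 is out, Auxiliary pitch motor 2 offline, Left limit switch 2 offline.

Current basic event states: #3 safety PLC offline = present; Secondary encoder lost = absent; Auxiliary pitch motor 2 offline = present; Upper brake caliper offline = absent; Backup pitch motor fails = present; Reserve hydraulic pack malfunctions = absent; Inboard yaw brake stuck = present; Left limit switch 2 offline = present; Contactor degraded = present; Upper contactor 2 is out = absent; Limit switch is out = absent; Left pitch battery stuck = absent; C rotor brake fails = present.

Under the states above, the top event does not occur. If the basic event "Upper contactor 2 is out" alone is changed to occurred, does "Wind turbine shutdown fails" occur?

Counterfactual: set "Upper contactor 2 is out" to occurred.
Converter path unavailable [OR]: Contactor degraded=occurs, Backup pitch motor fails=occurs, Limit switch is out=not → at least one input occurs → occurs.
Pitch system down [OR]: Converter path unavailable=occurs, Reserve hydraulic pack malfunctions=not → at least one input occurs → occurs.
Yaw brake lost [OR]: Pitch system down=occurs, Inboard yaw brake stuck=occurs → at least one input occurs → occurs.
Rotor brake down [AND]: Upper brake caliper offline=not, #3 safety PLC offline=occurs, Left pitch battery stuck=not → not all inputs occur → does not occur.
Emergency stop inoperative [OR]: Secondary encoder lost=not, Rotor brake down=not, Upper contactor 2 is out=occurs → at least one input occurs → occurs.
Safety chain down [AND]: C rotor brake fails=occurs, Emergency stop inoperative=occurs, Auxiliary pitch motor 2 offline=occurs → all inputs occur → occurs.
Wind turbine shutdown fails [AND]: Yaw brake lost=occurs, Safety chain down=occurs, Left limit switch 2 offline=occurs → all inputs occur → occurs.

Yes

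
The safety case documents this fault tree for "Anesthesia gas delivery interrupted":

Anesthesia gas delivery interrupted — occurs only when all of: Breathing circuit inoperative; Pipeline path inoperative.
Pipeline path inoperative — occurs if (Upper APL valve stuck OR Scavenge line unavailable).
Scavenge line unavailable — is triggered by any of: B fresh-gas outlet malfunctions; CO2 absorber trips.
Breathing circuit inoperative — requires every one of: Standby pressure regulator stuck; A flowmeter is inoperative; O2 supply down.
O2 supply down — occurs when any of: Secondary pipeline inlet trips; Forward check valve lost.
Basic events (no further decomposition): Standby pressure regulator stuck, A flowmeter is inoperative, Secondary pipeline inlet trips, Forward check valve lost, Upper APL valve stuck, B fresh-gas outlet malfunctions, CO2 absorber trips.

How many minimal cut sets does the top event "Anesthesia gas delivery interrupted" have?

O2 supply down [OR]: union of children's cut sets → 2 cut set(s).
Breathing circuit inoperative [AND]: one cut set from each child combined → 1 × 1 × 2 = 2 cut set(s).
Scavenge line unavailable [OR]: union of children's cut sets → 2 cut set(s).
Pipeline path inoperative [OR]: union of children's cut sets → 3 cut set(s).
Anesthesia gas delivery interrupted [AND]: one cut set from each child combined → 2 × 3 = 6 cut set(s).
Minimal cut sets: {A flowmeter is inoperative, Secondary pipeline inlet trips, Standby pressure regulator stuck, Upper APL valve stuck}; {A flowmeter is inoperative, B fresh-gas outlet malfunctions, Secondary pipeline inlet trips, Standby pressure regulator stuck}; {A flowmeter is inoperative, CO2 absorber trips, Secondary pipeline inlet trips, Standby pressure regulator stuck}; {A flowmeter is inoperative, Forward check valve lost, Standby pressure regulator stuck, Upper APL valve stuck}; {A flowmeter is inoperative, B fresh-gas outlet malfunctions, Forward check valve lost, Standby pressure regulator stuck}; {A flowmeter is inoperative, CO2 absorber trips, Forward check valve lost, Standby pressure regulator stuck}.

6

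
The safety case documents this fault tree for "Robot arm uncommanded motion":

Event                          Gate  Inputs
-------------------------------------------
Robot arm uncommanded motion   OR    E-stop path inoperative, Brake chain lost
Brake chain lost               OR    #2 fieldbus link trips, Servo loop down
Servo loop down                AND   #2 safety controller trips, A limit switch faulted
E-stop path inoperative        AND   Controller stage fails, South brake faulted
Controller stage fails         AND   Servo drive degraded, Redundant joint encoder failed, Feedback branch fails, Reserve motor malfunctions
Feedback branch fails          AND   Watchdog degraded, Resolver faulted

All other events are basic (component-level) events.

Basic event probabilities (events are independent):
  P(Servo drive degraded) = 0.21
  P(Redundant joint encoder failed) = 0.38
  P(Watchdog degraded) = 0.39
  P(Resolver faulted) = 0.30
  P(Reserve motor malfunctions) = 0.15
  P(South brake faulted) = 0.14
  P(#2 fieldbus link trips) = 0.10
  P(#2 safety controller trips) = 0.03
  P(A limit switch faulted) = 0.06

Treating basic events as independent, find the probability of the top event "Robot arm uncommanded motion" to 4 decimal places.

0.1018

P(Feedback branch fails) [AND] = 0.39 × 0.30 = 0.117000
P(Controller stage fails) [AND] = 0.21 × 0.38 × 0.117000 × 0.15 = 0.001400
P(E-stop path inoperative) [AND] = 0.001400 × 0.14 = 0.000196
P(Servo loop down) [AND] = 0.03 × 0.06 = 0.001800
P(Brake chain lost) [OR] = 1 − (1−0.10) × (1−0.001800) = 0.101620
P(Robot arm uncommanded motion) [OR] = 1 − (1−0.000196) × (1−0.101620) = 0.101796
Rounded to 4 decimal places: P(Robot arm uncommanded motion) ≈ 0.1018.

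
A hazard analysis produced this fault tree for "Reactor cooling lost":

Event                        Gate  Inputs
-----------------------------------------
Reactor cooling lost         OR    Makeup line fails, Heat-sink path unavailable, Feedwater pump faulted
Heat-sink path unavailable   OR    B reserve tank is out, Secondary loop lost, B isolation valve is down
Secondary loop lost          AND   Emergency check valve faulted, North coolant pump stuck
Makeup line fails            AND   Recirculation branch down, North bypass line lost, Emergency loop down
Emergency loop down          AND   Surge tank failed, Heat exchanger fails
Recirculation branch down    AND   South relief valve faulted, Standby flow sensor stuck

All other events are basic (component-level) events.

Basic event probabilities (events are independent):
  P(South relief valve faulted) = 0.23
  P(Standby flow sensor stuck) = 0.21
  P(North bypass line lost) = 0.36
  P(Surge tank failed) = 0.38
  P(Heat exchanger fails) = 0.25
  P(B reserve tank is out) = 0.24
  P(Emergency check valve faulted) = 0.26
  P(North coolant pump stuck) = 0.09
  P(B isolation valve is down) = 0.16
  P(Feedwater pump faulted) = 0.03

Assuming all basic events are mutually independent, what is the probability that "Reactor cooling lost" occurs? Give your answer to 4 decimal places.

P(Recirculation branch down) [AND] = 0.23 × 0.21 = 0.048300
P(Emergency loop down) [AND] = 0.38 × 0.25 = 0.095000
P(Makeup line fails) [AND] = 0.048300 × 0.36 × 0.095000 = 0.001652
P(Secondary loop lost) [AND] = 0.26 × 0.09 = 0.023400
P(Heat-sink path unavailable) [OR] = 1 − (1−0.24) × (1−0.023400) × (1−0.16) = 0.376539
P(Reactor cooling lost) [OR] = 1 − (1−0.001652) × (1−0.376539) × (1−0.03) = 0.396242
Rounded to 4 decimal places: P(Reactor cooling lost) ≈ 0.3962.

0.3962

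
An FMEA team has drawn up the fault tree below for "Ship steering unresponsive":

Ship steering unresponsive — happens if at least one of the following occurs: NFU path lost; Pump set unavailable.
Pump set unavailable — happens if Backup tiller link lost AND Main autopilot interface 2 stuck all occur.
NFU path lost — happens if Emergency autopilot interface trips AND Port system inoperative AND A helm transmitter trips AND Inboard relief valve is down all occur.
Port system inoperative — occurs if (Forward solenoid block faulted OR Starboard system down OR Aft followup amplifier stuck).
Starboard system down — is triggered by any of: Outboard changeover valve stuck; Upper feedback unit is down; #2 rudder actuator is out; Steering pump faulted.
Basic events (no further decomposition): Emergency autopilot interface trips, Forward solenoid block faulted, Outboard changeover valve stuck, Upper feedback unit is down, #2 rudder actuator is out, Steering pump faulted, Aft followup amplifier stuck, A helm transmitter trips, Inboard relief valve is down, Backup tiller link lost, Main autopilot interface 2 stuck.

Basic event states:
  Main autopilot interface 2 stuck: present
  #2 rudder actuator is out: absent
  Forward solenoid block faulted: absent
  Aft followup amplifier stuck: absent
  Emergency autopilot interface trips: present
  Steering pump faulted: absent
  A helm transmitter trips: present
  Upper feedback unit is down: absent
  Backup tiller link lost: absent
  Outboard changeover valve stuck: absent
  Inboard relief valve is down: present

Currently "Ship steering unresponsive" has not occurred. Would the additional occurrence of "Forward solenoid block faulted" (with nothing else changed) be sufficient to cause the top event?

Yes

Counterfactual: set "Forward solenoid block faulted" to occurred.
Starboard system down [OR]: Outboard changeover valve stuck=not, Upper feedback unit is down=not, #2 rudder actuator is out=not, Steering pump faulted=not → no input occurs → does not occur.
Port system inoperative [OR]: Forward solenoid block faulted=occurs, Starboard system down=not, Aft followup amplifier stuck=not → at least one input occurs → occurs.
NFU path lost [AND]: Emergency autopilot interface trips=occurs, Port system inoperative=occurs, A helm transmitter trips=occurs, Inboard relief valve is down=occurs → all inputs occur → occurs.
Pump set unavailable [AND]: Backup tiller link lost=not, Main autopilot interface 2 stuck=occurs → not all inputs occur → does not occur.
Ship steering unresponsive [OR]: NFU path lost=occurs, Pump set unavailable=not → at least one input occurs → occurs.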